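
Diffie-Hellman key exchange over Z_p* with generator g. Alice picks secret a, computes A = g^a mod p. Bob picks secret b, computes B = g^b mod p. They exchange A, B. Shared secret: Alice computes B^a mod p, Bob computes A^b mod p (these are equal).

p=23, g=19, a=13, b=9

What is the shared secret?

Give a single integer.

Answer: 15

Derivation:
A = 19^13 mod 23  (bits of 13 = 1101)
  bit 0 = 1: r = r^2 * 19 mod 23 = 1^2 * 19 = 1*19 = 19
  bit 1 = 1: r = r^2 * 19 mod 23 = 19^2 * 19 = 16*19 = 5
  bit 2 = 0: r = r^2 mod 23 = 5^2 = 2
  bit 3 = 1: r = r^2 * 19 mod 23 = 2^2 * 19 = 4*19 = 7
  -> A = 7
B = 19^9 mod 23  (bits of 9 = 1001)
  bit 0 = 1: r = r^2 * 19 mod 23 = 1^2 * 19 = 1*19 = 19
  bit 1 = 0: r = r^2 mod 23 = 19^2 = 16
  bit 2 = 0: r = r^2 mod 23 = 16^2 = 3
  bit 3 = 1: r = r^2 * 19 mod 23 = 3^2 * 19 = 9*19 = 10
  -> B = 10
s = B^a = 10^13 mod 23  (bits of 13 = 1101)
  bit 0 = 1: r = r^2 * 10 mod 23 = 1^2 * 10 = 1*10 = 10
  bit 1 = 1: r = r^2 * 10 mod 23 = 10^2 * 10 = 8*10 = 11
  bit 2 = 0: r = r^2 mod 23 = 11^2 = 6
  bit 3 = 1: r = r^2 * 10 mod 23 = 6^2 * 10 = 13*10 = 15
  -> s = B^a = 15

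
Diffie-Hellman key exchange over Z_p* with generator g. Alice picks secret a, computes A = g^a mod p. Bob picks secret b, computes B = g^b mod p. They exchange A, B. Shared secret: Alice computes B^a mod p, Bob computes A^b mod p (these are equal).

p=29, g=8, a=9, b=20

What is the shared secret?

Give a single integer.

A = 8^9 mod 29  (bits of 9 = 1001)
  bit 0 = 1: r = r^2 * 8 mod 29 = 1^2 * 8 = 1*8 = 8
  bit 1 = 0: r = r^2 mod 29 = 8^2 = 6
  bit 2 = 0: r = r^2 mod 29 = 6^2 = 7
  bit 3 = 1: r = r^2 * 8 mod 29 = 7^2 * 8 = 20*8 = 15
  -> A = 15
B = 8^20 mod 29  (bits of 20 = 10100)
  bit 0 = 1: r = r^2 * 8 mod 29 = 1^2 * 8 = 1*8 = 8
  bit 1 = 0: r = r^2 mod 29 = 8^2 = 6
  bit 2 = 1: r = r^2 * 8 mod 29 = 6^2 * 8 = 7*8 = 27
  bit 3 = 0: r = r^2 mod 29 = 27^2 = 4
  bit 4 = 0: r = r^2 mod 29 = 4^2 = 16
  -> B = 16
s = B^a = 16^9 mod 29  (bits of 9 = 1001)
  bit 0 = 1: r = r^2 * 16 mod 29 = 1^2 * 16 = 1*16 = 16
  bit 1 = 0: r = r^2 mod 29 = 16^2 = 24
  bit 2 = 0: r = r^2 mod 29 = 24^2 = 25
  bit 3 = 1: r = r^2 * 16 mod 29 = 25^2 * 16 = 16*16 = 24
  -> s = B^a = 24

Answer: 24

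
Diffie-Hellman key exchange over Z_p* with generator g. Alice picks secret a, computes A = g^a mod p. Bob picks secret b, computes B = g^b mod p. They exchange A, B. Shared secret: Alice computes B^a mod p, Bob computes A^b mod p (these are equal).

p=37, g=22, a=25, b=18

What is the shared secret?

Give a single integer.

A = 22^25 mod 37  (bits of 25 = 11001)
  bit 0 = 1: r = r^2 * 22 mod 37 = 1^2 * 22 = 1*22 = 22
  bit 1 = 1: r = r^2 * 22 mod 37 = 22^2 * 22 = 3*22 = 29
  bit 2 = 0: r = r^2 mod 37 = 29^2 = 27
  bit 3 = 0: r = r^2 mod 37 = 27^2 = 26
  bit 4 = 1: r = r^2 * 22 mod 37 = 26^2 * 22 = 10*22 = 35
  -> A = 35
B = 22^18 mod 37  (bits of 18 = 10010)
  bit 0 = 1: r = r^2 * 22 mod 37 = 1^2 * 22 = 1*22 = 22
  bit 1 = 0: r = r^2 mod 37 = 22^2 = 3
  bit 2 = 0: r = r^2 mod 37 = 3^2 = 9
  bit 3 = 1: r = r^2 * 22 mod 37 = 9^2 * 22 = 7*22 = 6
  bit 4 = 0: r = r^2 mod 37 = 6^2 = 36
  -> B = 36
s = B^a = 36^25 mod 37  (bits of 25 = 11001)
  bit 0 = 1: r = r^2 * 36 mod 37 = 1^2 * 36 = 1*36 = 36
  bit 1 = 1: r = r^2 * 36 mod 37 = 36^2 * 36 = 1*36 = 36
  bit 2 = 0: r = r^2 mod 37 = 36^2 = 1
  bit 3 = 0: r = r^2 mod 37 = 1^2 = 1
  bit 4 = 1: r = r^2 * 36 mod 37 = 1^2 * 36 = 1*36 = 36
  -> s = B^a = 36

Answer: 36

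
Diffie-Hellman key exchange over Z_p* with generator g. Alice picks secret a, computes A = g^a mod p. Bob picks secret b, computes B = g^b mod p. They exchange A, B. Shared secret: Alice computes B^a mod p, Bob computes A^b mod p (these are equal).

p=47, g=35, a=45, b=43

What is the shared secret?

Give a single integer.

A = 35^45 mod 47  (bits of 45 = 101101)
  bit 0 = 1: r = r^2 * 35 mod 47 = 1^2 * 35 = 1*35 = 35
  bit 1 = 0: r = r^2 mod 47 = 35^2 = 3
  bit 2 = 1: r = r^2 * 35 mod 47 = 3^2 * 35 = 9*35 = 33
  bit 3 = 1: r = r^2 * 35 mod 47 = 33^2 * 35 = 8*35 = 45
  bit 4 = 0: r = r^2 mod 47 = 45^2 = 4
  bit 5 = 1: r = r^2 * 35 mod 47 = 4^2 * 35 = 16*35 = 43
  -> A = 43
B = 35^43 mod 47  (bits of 43 = 101011)
  bit 0 = 1: r = r^2 * 35 mod 47 = 1^2 * 35 = 1*35 = 35
  bit 1 = 0: r = r^2 mod 47 = 35^2 = 3
  bit 2 = 1: r = r^2 * 35 mod 47 = 3^2 * 35 = 9*35 = 33
  bit 3 = 0: r = r^2 mod 47 = 33^2 = 8
  bit 4 = 1: r = r^2 * 35 mod 47 = 8^2 * 35 = 17*35 = 31
  bit 5 = 1: r = r^2 * 35 mod 47 = 31^2 * 35 = 21*35 = 30
  -> B = 30
s = B^a = 30^45 mod 47  (bits of 45 = 101101)
  bit 0 = 1: r = r^2 * 30 mod 47 = 1^2 * 30 = 1*30 = 30
  bit 1 = 0: r = r^2 mod 47 = 30^2 = 7
  bit 2 = 1: r = r^2 * 30 mod 47 = 7^2 * 30 = 2*30 = 13
  bit 3 = 1: r = r^2 * 30 mod 47 = 13^2 * 30 = 28*30 = 41
  bit 4 = 0: r = r^2 mod 47 = 41^2 = 36
  bit 5 = 1: r = r^2 * 30 mod 47 = 36^2 * 30 = 27*30 = 11
  -> s = B^a = 11

Answer: 11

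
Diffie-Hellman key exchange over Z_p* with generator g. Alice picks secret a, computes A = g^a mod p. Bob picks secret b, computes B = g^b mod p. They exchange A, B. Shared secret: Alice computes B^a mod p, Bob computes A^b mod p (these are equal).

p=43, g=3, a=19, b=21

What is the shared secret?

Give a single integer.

Answer: 42

Derivation:
A = 3^19 mod 43  (bits of 19 = 10011)
  bit 0 = 1: r = r^2 * 3 mod 43 = 1^2 * 3 = 1*3 = 3
  bit 1 = 0: r = r^2 mod 43 = 3^2 = 9
  bit 2 = 0: r = r^2 mod 43 = 9^2 = 38
  bit 3 = 1: r = r^2 * 3 mod 43 = 38^2 * 3 = 25*3 = 32
  bit 4 = 1: r = r^2 * 3 mod 43 = 32^2 * 3 = 35*3 = 19
  -> A = 19
B = 3^21 mod 43  (bits of 21 = 10101)
  bit 0 = 1: r = r^2 * 3 mod 43 = 1^2 * 3 = 1*3 = 3
  bit 1 = 0: r = r^2 mod 43 = 3^2 = 9
  bit 2 = 1: r = r^2 * 3 mod 43 = 9^2 * 3 = 38*3 = 28
  bit 3 = 0: r = r^2 mod 43 = 28^2 = 10
  bit 4 = 1: r = r^2 * 3 mod 43 = 10^2 * 3 = 14*3 = 42
  -> B = 42
s = B^a = 42^19 mod 43  (bits of 19 = 10011)
  bit 0 = 1: r = r^2 * 42 mod 43 = 1^2 * 42 = 1*42 = 42
  bit 1 = 0: r = r^2 mod 43 = 42^2 = 1
  bit 2 = 0: r = r^2 mod 43 = 1^2 = 1
  bit 3 = 1: r = r^2 * 42 mod 43 = 1^2 * 42 = 1*42 = 42
  bit 4 = 1: r = r^2 * 42 mod 43 = 42^2 * 42 = 1*42 = 42
  -> s = B^a = 42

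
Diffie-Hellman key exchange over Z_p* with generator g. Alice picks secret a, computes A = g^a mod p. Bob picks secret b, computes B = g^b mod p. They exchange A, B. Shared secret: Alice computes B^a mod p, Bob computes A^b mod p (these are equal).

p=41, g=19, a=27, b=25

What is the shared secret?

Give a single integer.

A = 19^27 mod 41  (bits of 27 = 11011)
  bit 0 = 1: r = r^2 * 19 mod 41 = 1^2 * 19 = 1*19 = 19
  bit 1 = 1: r = r^2 * 19 mod 41 = 19^2 * 19 = 33*19 = 12
  bit 2 = 0: r = r^2 mod 41 = 12^2 = 21
  bit 3 = 1: r = r^2 * 19 mod 41 = 21^2 * 19 = 31*19 = 15
  bit 4 = 1: r = r^2 * 19 mod 41 = 15^2 * 19 = 20*19 = 11
  -> A = 11
B = 19^25 mod 41  (bits of 25 = 11001)
  bit 0 = 1: r = r^2 * 19 mod 41 = 1^2 * 19 = 1*19 = 19
  bit 1 = 1: r = r^2 * 19 mod 41 = 19^2 * 19 = 33*19 = 12
  bit 2 = 0: r = r^2 mod 41 = 12^2 = 21
  bit 3 = 0: r = r^2 mod 41 = 21^2 = 31
  bit 4 = 1: r = r^2 * 19 mod 41 = 31^2 * 19 = 18*19 = 14
  -> B = 14
s = B^a = 14^27 mod 41  (bits of 27 = 11011)
  bit 0 = 1: r = r^2 * 14 mod 41 = 1^2 * 14 = 1*14 = 14
  bit 1 = 1: r = r^2 * 14 mod 41 = 14^2 * 14 = 32*14 = 38
  bit 2 = 0: r = r^2 mod 41 = 38^2 = 9
  bit 3 = 1: r = r^2 * 14 mod 41 = 9^2 * 14 = 40*14 = 27
  bit 4 = 1: r = r^2 * 14 mod 41 = 27^2 * 14 = 32*14 = 38
  -> s = B^a = 38

Answer: 38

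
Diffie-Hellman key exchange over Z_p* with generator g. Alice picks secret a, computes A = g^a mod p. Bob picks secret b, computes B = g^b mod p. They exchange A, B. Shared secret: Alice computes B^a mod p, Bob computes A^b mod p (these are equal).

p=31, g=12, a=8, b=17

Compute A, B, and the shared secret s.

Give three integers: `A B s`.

A = 12^8 mod 31  (bits of 8 = 1000)
  bit 0 = 1: r = r^2 * 12 mod 31 = 1^2 * 12 = 1*12 = 12
  bit 1 = 0: r = r^2 mod 31 = 12^2 = 20
  bit 2 = 0: r = r^2 mod 31 = 20^2 = 28
  bit 3 = 0: r = r^2 mod 31 = 28^2 = 9
  -> A = 9
B = 12^17 mod 31  (bits of 17 = 10001)
  bit 0 = 1: r = r^2 * 12 mod 31 = 1^2 * 12 = 1*12 = 12
  bit 1 = 0: r = r^2 mod 31 = 12^2 = 20
  bit 2 = 0: r = r^2 mod 31 = 20^2 = 28
  bit 3 = 0: r = r^2 mod 31 = 28^2 = 9
  bit 4 = 1: r = r^2 * 12 mod 31 = 9^2 * 12 = 19*12 = 11
  -> B = 11
s = B^a = 11^8 mod 31  (bits of 8 = 1000)
  bit 0 = 1: r = r^2 * 11 mod 31 = 1^2 * 11 = 1*11 = 11
  bit 1 = 0: r = r^2 mod 31 = 11^2 = 28
  bit 2 = 0: r = r^2 mod 31 = 28^2 = 9
  bit 3 = 0: r = r^2 mod 31 = 9^2 = 19
  -> s = B^a = 19

Answer: 9 11 19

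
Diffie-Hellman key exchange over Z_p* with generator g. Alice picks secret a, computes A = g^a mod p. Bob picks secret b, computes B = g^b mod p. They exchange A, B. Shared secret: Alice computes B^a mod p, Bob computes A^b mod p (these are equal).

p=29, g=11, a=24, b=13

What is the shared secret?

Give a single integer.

Answer: 25

Derivation:
A = 11^24 mod 29  (bits of 24 = 11000)
  bit 0 = 1: r = r^2 * 11 mod 29 = 1^2 * 11 = 1*11 = 11
  bit 1 = 1: r = r^2 * 11 mod 29 = 11^2 * 11 = 5*11 = 26
  bit 2 = 0: r = r^2 mod 29 = 26^2 = 9
  bit 3 = 0: r = r^2 mod 29 = 9^2 = 23
  bit 4 = 0: r = r^2 mod 29 = 23^2 = 7
  -> A = 7
B = 11^13 mod 29  (bits of 13 = 1101)
  bit 0 = 1: r = r^2 * 11 mod 29 = 1^2 * 11 = 1*11 = 11
  bit 1 = 1: r = r^2 * 11 mod 29 = 11^2 * 11 = 5*11 = 26
  bit 2 = 0: r = r^2 mod 29 = 26^2 = 9
  bit 3 = 1: r = r^2 * 11 mod 29 = 9^2 * 11 = 23*11 = 21
  -> B = 21
s = B^a = 21^24 mod 29  (bits of 24 = 11000)
  bit 0 = 1: r = r^2 * 21 mod 29 = 1^2 * 21 = 1*21 = 21
  bit 1 = 1: r = r^2 * 21 mod 29 = 21^2 * 21 = 6*21 = 10
  bit 2 = 0: r = r^2 mod 29 = 10^2 = 13
  bit 3 = 0: r = r^2 mod 29 = 13^2 = 24
  bit 4 = 0: r = r^2 mod 29 = 24^2 = 25
  -> s = B^a = 25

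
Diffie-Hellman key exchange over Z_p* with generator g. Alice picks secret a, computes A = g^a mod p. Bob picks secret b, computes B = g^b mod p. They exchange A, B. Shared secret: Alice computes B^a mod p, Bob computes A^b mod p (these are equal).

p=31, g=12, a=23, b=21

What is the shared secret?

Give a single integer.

A = 12^23 mod 31  (bits of 23 = 10111)
  bit 0 = 1: r = r^2 * 12 mod 31 = 1^2 * 12 = 1*12 = 12
  bit 1 = 0: r = r^2 mod 31 = 12^2 = 20
  bit 2 = 1: r = r^2 * 12 mod 31 = 20^2 * 12 = 28*12 = 26
  bit 3 = 1: r = r^2 * 12 mod 31 = 26^2 * 12 = 25*12 = 21
  bit 4 = 1: r = r^2 * 12 mod 31 = 21^2 * 12 = 7*12 = 22
  -> A = 22
B = 12^21 mod 31  (bits of 21 = 10101)
  bit 0 = 1: r = r^2 * 12 mod 31 = 1^2 * 12 = 1*12 = 12
  bit 1 = 0: r = r^2 mod 31 = 12^2 = 20
  bit 2 = 1: r = r^2 * 12 mod 31 = 20^2 * 12 = 28*12 = 26
  bit 3 = 0: r = r^2 mod 31 = 26^2 = 25
  bit 4 = 1: r = r^2 * 12 mod 31 = 25^2 * 12 = 5*12 = 29
  -> B = 29
s = B^a = 29^23 mod 31  (bits of 23 = 10111)
  bit 0 = 1: r = r^2 * 29 mod 31 = 1^2 * 29 = 1*29 = 29
  bit 1 = 0: r = r^2 mod 31 = 29^2 = 4
  bit 2 = 1: r = r^2 * 29 mod 31 = 4^2 * 29 = 16*29 = 30
  bit 3 = 1: r = r^2 * 29 mod 31 = 30^2 * 29 = 1*29 = 29
  bit 4 = 1: r = r^2 * 29 mod 31 = 29^2 * 29 = 4*29 = 23
  -> s = B^a = 23

Answer: 23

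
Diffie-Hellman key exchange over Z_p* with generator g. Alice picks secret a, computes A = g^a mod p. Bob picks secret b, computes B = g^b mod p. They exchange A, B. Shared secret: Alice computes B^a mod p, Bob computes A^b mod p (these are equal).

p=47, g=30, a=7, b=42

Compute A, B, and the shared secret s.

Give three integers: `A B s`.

A = 30^7 mod 47  (bits of 7 = 111)
  bit 0 = 1: r = r^2 * 30 mod 47 = 1^2 * 30 = 1*30 = 30
  bit 1 = 1: r = r^2 * 30 mod 47 = 30^2 * 30 = 7*30 = 22
  bit 2 = 1: r = r^2 * 30 mod 47 = 22^2 * 30 = 14*30 = 44
  -> A = 44
B = 30^42 mod 47  (bits of 42 = 101010)
  bit 0 = 1: r = r^2 * 30 mod 47 = 1^2 * 30 = 1*30 = 30
  bit 1 = 0: r = r^2 mod 47 = 30^2 = 7
  bit 2 = 1: r = r^2 * 30 mod 47 = 7^2 * 30 = 2*30 = 13
  bit 3 = 0: r = r^2 mod 47 = 13^2 = 28
  bit 4 = 1: r = r^2 * 30 mod 47 = 28^2 * 30 = 32*30 = 20
  bit 5 = 0: r = r^2 mod 47 = 20^2 = 24
  -> B = 24
s = B^a = 24^7 mod 47  (bits of 7 = 111)
  bit 0 = 1: r = r^2 * 24 mod 47 = 1^2 * 24 = 1*24 = 24
  bit 1 = 1: r = r^2 * 24 mod 47 = 24^2 * 24 = 12*24 = 6
  bit 2 = 1: r = r^2 * 24 mod 47 = 6^2 * 24 = 36*24 = 18
  -> s = B^a = 18

Answer: 44 24 18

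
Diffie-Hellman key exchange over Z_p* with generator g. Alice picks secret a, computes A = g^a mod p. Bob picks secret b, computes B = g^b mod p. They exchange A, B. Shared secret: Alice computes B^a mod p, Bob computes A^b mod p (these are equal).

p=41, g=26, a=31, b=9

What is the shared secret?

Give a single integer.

A = 26^31 mod 41  (bits of 31 = 11111)
  bit 0 = 1: r = r^2 * 26 mod 41 = 1^2 * 26 = 1*26 = 26
  bit 1 = 1: r = r^2 * 26 mod 41 = 26^2 * 26 = 20*26 = 28
  bit 2 = 1: r = r^2 * 26 mod 41 = 28^2 * 26 = 5*26 = 7
  bit 3 = 1: r = r^2 * 26 mod 41 = 7^2 * 26 = 8*26 = 3
  bit 4 = 1: r = r^2 * 26 mod 41 = 3^2 * 26 = 9*26 = 29
  -> A = 29
B = 26^9 mod 41  (bits of 9 = 1001)
  bit 0 = 1: r = r^2 * 26 mod 41 = 1^2 * 26 = 1*26 = 26
  bit 1 = 0: r = r^2 mod 41 = 26^2 = 20
  bit 2 = 0: r = r^2 mod 41 = 20^2 = 31
  bit 3 = 1: r = r^2 * 26 mod 41 = 31^2 * 26 = 18*26 = 17
  -> B = 17
s = B^a = 17^31 mod 41  (bits of 31 = 11111)
  bit 0 = 1: r = r^2 * 17 mod 41 = 1^2 * 17 = 1*17 = 17
  bit 1 = 1: r = r^2 * 17 mod 41 = 17^2 * 17 = 2*17 = 34
  bit 2 = 1: r = r^2 * 17 mod 41 = 34^2 * 17 = 8*17 = 13
  bit 3 = 1: r = r^2 * 17 mod 41 = 13^2 * 17 = 5*17 = 3
  bit 4 = 1: r = r^2 * 17 mod 41 = 3^2 * 17 = 9*17 = 30
  -> s = B^a = 30

Answer: 30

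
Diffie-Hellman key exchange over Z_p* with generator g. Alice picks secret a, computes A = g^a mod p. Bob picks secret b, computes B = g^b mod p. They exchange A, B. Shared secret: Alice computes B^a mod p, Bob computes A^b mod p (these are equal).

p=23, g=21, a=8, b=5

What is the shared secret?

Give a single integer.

Answer: 13

Derivation:
A = 21^8 mod 23  (bits of 8 = 1000)
  bit 0 = 1: r = r^2 * 21 mod 23 = 1^2 * 21 = 1*21 = 21
  bit 1 = 0: r = r^2 mod 23 = 21^2 = 4
  bit 2 = 0: r = r^2 mod 23 = 4^2 = 16
  bit 3 = 0: r = r^2 mod 23 = 16^2 = 3
  -> A = 3
B = 21^5 mod 23  (bits of 5 = 101)
  bit 0 = 1: r = r^2 * 21 mod 23 = 1^2 * 21 = 1*21 = 21
  bit 1 = 0: r = r^2 mod 23 = 21^2 = 4
  bit 2 = 1: r = r^2 * 21 mod 23 = 4^2 * 21 = 16*21 = 14
  -> B = 14
s = B^a = 14^8 mod 23  (bits of 8 = 1000)
  bit 0 = 1: r = r^2 * 14 mod 23 = 1^2 * 14 = 1*14 = 14
  bit 1 = 0: r = r^2 mod 23 = 14^2 = 12
  bit 2 = 0: r = r^2 mod 23 = 12^2 = 6
  bit 3 = 0: r = r^2 mod 23 = 6^2 = 13
  -> s = B^a = 13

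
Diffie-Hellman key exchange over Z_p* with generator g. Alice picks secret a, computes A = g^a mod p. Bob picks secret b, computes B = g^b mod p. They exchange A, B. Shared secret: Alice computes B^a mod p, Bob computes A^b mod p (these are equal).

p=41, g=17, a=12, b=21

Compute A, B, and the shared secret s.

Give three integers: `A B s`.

Answer: 23 24 23

Derivation:
A = 17^12 mod 41  (bits of 12 = 1100)
  bit 0 = 1: r = r^2 * 17 mod 41 = 1^2 * 17 = 1*17 = 17
  bit 1 = 1: r = r^2 * 17 mod 41 = 17^2 * 17 = 2*17 = 34
  bit 2 = 0: r = r^2 mod 41 = 34^2 = 8
  bit 3 = 0: r = r^2 mod 41 = 8^2 = 23
  -> A = 23
B = 17^21 mod 41  (bits of 21 = 10101)
  bit 0 = 1: r = r^2 * 17 mod 41 = 1^2 * 17 = 1*17 = 17
  bit 1 = 0: r = r^2 mod 41 = 17^2 = 2
  bit 2 = 1: r = r^2 * 17 mod 41 = 2^2 * 17 = 4*17 = 27
  bit 3 = 0: r = r^2 mod 41 = 27^2 = 32
  bit 4 = 1: r = r^2 * 17 mod 41 = 32^2 * 17 = 40*17 = 24
  -> B = 24
s = B^a = 24^12 mod 41  (bits of 12 = 1100)
  bit 0 = 1: r = r^2 * 24 mod 41 = 1^2 * 24 = 1*24 = 24
  bit 1 = 1: r = r^2 * 24 mod 41 = 24^2 * 24 = 2*24 = 7
  bit 2 = 0: r = r^2 mod 41 = 7^2 = 8
  bit 3 = 0: r = r^2 mod 41 = 8^2 = 23
  -> s = B^a = 23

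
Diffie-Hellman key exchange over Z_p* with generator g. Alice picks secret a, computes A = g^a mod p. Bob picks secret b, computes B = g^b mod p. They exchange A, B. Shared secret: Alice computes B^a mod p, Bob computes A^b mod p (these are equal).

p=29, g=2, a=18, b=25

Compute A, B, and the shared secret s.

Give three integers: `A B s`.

Answer: 13 11 4

Derivation:
A = 2^18 mod 29  (bits of 18 = 10010)
  bit 0 = 1: r = r^2 * 2 mod 29 = 1^2 * 2 = 1*2 = 2
  bit 1 = 0: r = r^2 mod 29 = 2^2 = 4
  bit 2 = 0: r = r^2 mod 29 = 4^2 = 16
  bit 3 = 1: r = r^2 * 2 mod 29 = 16^2 * 2 = 24*2 = 19
  bit 4 = 0: r = r^2 mod 29 = 19^2 = 13
  -> A = 13
B = 2^25 mod 29  (bits of 25 = 11001)
  bit 0 = 1: r = r^2 * 2 mod 29 = 1^2 * 2 = 1*2 = 2
  bit 1 = 1: r = r^2 * 2 mod 29 = 2^2 * 2 = 4*2 = 8
  bit 2 = 0: r = r^2 mod 29 = 8^2 = 6
  bit 3 = 0: r = r^2 mod 29 = 6^2 = 7
  bit 4 = 1: r = r^2 * 2 mod 29 = 7^2 * 2 = 20*2 = 11
  -> B = 11
s = B^a = 11^18 mod 29  (bits of 18 = 10010)
  bit 0 = 1: r = r^2 * 11 mod 29 = 1^2 * 11 = 1*11 = 11
  bit 1 = 0: r = r^2 mod 29 = 11^2 = 5
  bit 2 = 0: r = r^2 mod 29 = 5^2 = 25
  bit 3 = 1: r = r^2 * 11 mod 29 = 25^2 * 11 = 16*11 = 2
  bit 4 = 0: r = r^2 mod 29 = 2^2 = 4
  -> s = B^a = 4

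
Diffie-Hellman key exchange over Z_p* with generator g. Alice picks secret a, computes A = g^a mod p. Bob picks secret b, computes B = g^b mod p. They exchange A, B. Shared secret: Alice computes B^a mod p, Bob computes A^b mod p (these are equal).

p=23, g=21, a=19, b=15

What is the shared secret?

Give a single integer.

Answer: 11

Derivation:
A = 21^19 mod 23  (bits of 19 = 10011)
  bit 0 = 1: r = r^2 * 21 mod 23 = 1^2 * 21 = 1*21 = 21
  bit 1 = 0: r = r^2 mod 23 = 21^2 = 4
  bit 2 = 0: r = r^2 mod 23 = 4^2 = 16
  bit 3 = 1: r = r^2 * 21 mod 23 = 16^2 * 21 = 3*21 = 17
  bit 4 = 1: r = r^2 * 21 mod 23 = 17^2 * 21 = 13*21 = 20
  -> A = 20
B = 21^15 mod 23  (bits of 15 = 1111)
  bit 0 = 1: r = r^2 * 21 mod 23 = 1^2 * 21 = 1*21 = 21
  bit 1 = 1: r = r^2 * 21 mod 23 = 21^2 * 21 = 4*21 = 15
  bit 2 = 1: r = r^2 * 21 mod 23 = 15^2 * 21 = 18*21 = 10
  bit 3 = 1: r = r^2 * 21 mod 23 = 10^2 * 21 = 8*21 = 7
  -> B = 7
s = B^a = 7^19 mod 23  (bits of 19 = 10011)
  bit 0 = 1: r = r^2 * 7 mod 23 = 1^2 * 7 = 1*7 = 7
  bit 1 = 0: r = r^2 mod 23 = 7^2 = 3
  bit 2 = 0: r = r^2 mod 23 = 3^2 = 9
  bit 3 = 1: r = r^2 * 7 mod 23 = 9^2 * 7 = 12*7 = 15
  bit 4 = 1: r = r^2 * 7 mod 23 = 15^2 * 7 = 18*7 = 11
  -> s = B^a = 11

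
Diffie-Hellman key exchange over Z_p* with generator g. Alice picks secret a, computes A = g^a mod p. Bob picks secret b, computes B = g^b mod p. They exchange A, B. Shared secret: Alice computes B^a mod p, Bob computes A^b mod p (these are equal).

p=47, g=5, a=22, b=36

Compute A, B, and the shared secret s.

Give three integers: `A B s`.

Answer: 28 4 12

Derivation:
A = 5^22 mod 47  (bits of 22 = 10110)
  bit 0 = 1: r = r^2 * 5 mod 47 = 1^2 * 5 = 1*5 = 5
  bit 1 = 0: r = r^2 mod 47 = 5^2 = 25
  bit 2 = 1: r = r^2 * 5 mod 47 = 25^2 * 5 = 14*5 = 23
  bit 3 = 1: r = r^2 * 5 mod 47 = 23^2 * 5 = 12*5 = 13
  bit 4 = 0: r = r^2 mod 47 = 13^2 = 28
  -> A = 28
B = 5^36 mod 47  (bits of 36 = 100100)
  bit 0 = 1: r = r^2 * 5 mod 47 = 1^2 * 5 = 1*5 = 5
  bit 1 = 0: r = r^2 mod 47 = 5^2 = 25
  bit 2 = 0: r = r^2 mod 47 = 25^2 = 14
  bit 3 = 1: r = r^2 * 5 mod 47 = 14^2 * 5 = 8*5 = 40
  bit 4 = 0: r = r^2 mod 47 = 40^2 = 2
  bit 5 = 0: r = r^2 mod 47 = 2^2 = 4
  -> B = 4
s = B^a = 4^22 mod 47  (bits of 22 = 10110)
  bit 0 = 1: r = r^2 * 4 mod 47 = 1^2 * 4 = 1*4 = 4
  bit 1 = 0: r = r^2 mod 47 = 4^2 = 16
  bit 2 = 1: r = r^2 * 4 mod 47 = 16^2 * 4 = 21*4 = 37
  bit 3 = 1: r = r^2 * 4 mod 47 = 37^2 * 4 = 6*4 = 24
  bit 4 = 0: r = r^2 mod 47 = 24^2 = 12
  -> s = B^a = 12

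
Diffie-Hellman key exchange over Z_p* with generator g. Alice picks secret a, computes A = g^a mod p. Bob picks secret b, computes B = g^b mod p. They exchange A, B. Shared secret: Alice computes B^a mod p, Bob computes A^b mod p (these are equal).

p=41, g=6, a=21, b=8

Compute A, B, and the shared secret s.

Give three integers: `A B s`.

A = 6^21 mod 41  (bits of 21 = 10101)
  bit 0 = 1: r = r^2 * 6 mod 41 = 1^2 * 6 = 1*6 = 6
  bit 1 = 0: r = r^2 mod 41 = 6^2 = 36
  bit 2 = 1: r = r^2 * 6 mod 41 = 36^2 * 6 = 25*6 = 27
  bit 3 = 0: r = r^2 mod 41 = 27^2 = 32
  bit 4 = 1: r = r^2 * 6 mod 41 = 32^2 * 6 = 40*6 = 35
  -> A = 35
B = 6^8 mod 41  (bits of 8 = 1000)
  bit 0 = 1: r = r^2 * 6 mod 41 = 1^2 * 6 = 1*6 = 6
  bit 1 = 0: r = r^2 mod 41 = 6^2 = 36
  bit 2 = 0: r = r^2 mod 41 = 36^2 = 25
  bit 3 = 0: r = r^2 mod 41 = 25^2 = 10
  -> B = 10
s = B^a = 10^21 mod 41  (bits of 21 = 10101)
  bit 0 = 1: r = r^2 * 10 mod 41 = 1^2 * 10 = 1*10 = 10
  bit 1 = 0: r = r^2 mod 41 = 10^2 = 18
  bit 2 = 1: r = r^2 * 10 mod 41 = 18^2 * 10 = 37*10 = 1
  bit 3 = 0: r = r^2 mod 41 = 1^2 = 1
  bit 4 = 1: r = r^2 * 10 mod 41 = 1^2 * 10 = 1*10 = 10
  -> s = B^a = 10

Answer: 35 10 10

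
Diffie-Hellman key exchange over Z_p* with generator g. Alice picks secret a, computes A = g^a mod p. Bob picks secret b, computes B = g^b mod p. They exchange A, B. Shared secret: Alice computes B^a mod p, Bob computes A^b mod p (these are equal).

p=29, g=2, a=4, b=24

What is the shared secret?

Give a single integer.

Answer: 7

Derivation:
A = 2^4 mod 29  (bits of 4 = 100)
  bit 0 = 1: r = r^2 * 2 mod 29 = 1^2 * 2 = 1*2 = 2
  bit 1 = 0: r = r^2 mod 29 = 2^2 = 4
  bit 2 = 0: r = r^2 mod 29 = 4^2 = 16
  -> A = 16
B = 2^24 mod 29  (bits of 24 = 11000)
  bit 0 = 1: r = r^2 * 2 mod 29 = 1^2 * 2 = 1*2 = 2
  bit 1 = 1: r = r^2 * 2 mod 29 = 2^2 * 2 = 4*2 = 8
  bit 2 = 0: r = r^2 mod 29 = 8^2 = 6
  bit 3 = 0: r = r^2 mod 29 = 6^2 = 7
  bit 4 = 0: r = r^2 mod 29 = 7^2 = 20
  -> B = 20
s = B^a = 20^4 mod 29  (bits of 4 = 100)
  bit 0 = 1: r = r^2 * 20 mod 29 = 1^2 * 20 = 1*20 = 20
  bit 1 = 0: r = r^2 mod 29 = 20^2 = 23
  bit 2 = 0: r = r^2 mod 29 = 23^2 = 7
  -> s = B^a = 7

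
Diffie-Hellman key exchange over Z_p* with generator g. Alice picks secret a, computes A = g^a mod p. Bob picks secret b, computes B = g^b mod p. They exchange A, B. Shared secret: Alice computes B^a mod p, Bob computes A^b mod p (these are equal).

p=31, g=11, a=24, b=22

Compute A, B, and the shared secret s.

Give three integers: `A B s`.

Answer: 8 18 2

Derivation:
A = 11^24 mod 31  (bits of 24 = 11000)
  bit 0 = 1: r = r^2 * 11 mod 31 = 1^2 * 11 = 1*11 = 11
  bit 1 = 1: r = r^2 * 11 mod 31 = 11^2 * 11 = 28*11 = 29
  bit 2 = 0: r = r^2 mod 31 = 29^2 = 4
  bit 3 = 0: r = r^2 mod 31 = 4^2 = 16
  bit 4 = 0: r = r^2 mod 31 = 16^2 = 8
  -> A = 8
B = 11^22 mod 31  (bits of 22 = 10110)
  bit 0 = 1: r = r^2 * 11 mod 31 = 1^2 * 11 = 1*11 = 11
  bit 1 = 0: r = r^2 mod 31 = 11^2 = 28
  bit 2 = 1: r = r^2 * 11 mod 31 = 28^2 * 11 = 9*11 = 6
  bit 3 = 1: r = r^2 * 11 mod 31 = 6^2 * 11 = 5*11 = 24
  bit 4 = 0: r = r^2 mod 31 = 24^2 = 18
  -> B = 18
s = B^a = 18^24 mod 31  (bits of 24 = 11000)
  bit 0 = 1: r = r^2 * 18 mod 31 = 1^2 * 18 = 1*18 = 18
  bit 1 = 1: r = r^2 * 18 mod 31 = 18^2 * 18 = 14*18 = 4
  bit 2 = 0: r = r^2 mod 31 = 4^2 = 16
  bit 3 = 0: r = r^2 mod 31 = 16^2 = 8
  bit 4 = 0: r = r^2 mod 31 = 8^2 = 2
  -> s = B^a = 2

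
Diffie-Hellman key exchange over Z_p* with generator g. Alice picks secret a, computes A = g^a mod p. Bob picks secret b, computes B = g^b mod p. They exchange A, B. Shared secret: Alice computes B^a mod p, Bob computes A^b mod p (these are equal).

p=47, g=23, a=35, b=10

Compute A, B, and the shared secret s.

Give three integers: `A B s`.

A = 23^35 mod 47  (bits of 35 = 100011)
  bit 0 = 1: r = r^2 * 23 mod 47 = 1^2 * 23 = 1*23 = 23
  bit 1 = 0: r = r^2 mod 47 = 23^2 = 12
  bit 2 = 0: r = r^2 mod 47 = 12^2 = 3
  bit 3 = 0: r = r^2 mod 47 = 3^2 = 9
  bit 4 = 1: r = r^2 * 23 mod 47 = 9^2 * 23 = 34*23 = 30
  bit 5 = 1: r = r^2 * 23 mod 47 = 30^2 * 23 = 7*23 = 20
  -> A = 20
B = 23^10 mod 47  (bits of 10 = 1010)
  bit 0 = 1: r = r^2 * 23 mod 47 = 1^2 * 23 = 1*23 = 23
  bit 1 = 0: r = r^2 mod 47 = 23^2 = 12
  bit 2 = 1: r = r^2 * 23 mod 47 = 12^2 * 23 = 3*23 = 22
  bit 3 = 0: r = r^2 mod 47 = 22^2 = 14
  -> B = 14
s = B^a = 14^35 mod 47  (bits of 35 = 100011)
  bit 0 = 1: r = r^2 * 14 mod 47 = 1^2 * 14 = 1*14 = 14
  bit 1 = 0: r = r^2 mod 47 = 14^2 = 8
  bit 2 = 0: r = r^2 mod 47 = 8^2 = 17
  bit 3 = 0: r = r^2 mod 47 = 17^2 = 7
  bit 4 = 1: r = r^2 * 14 mod 47 = 7^2 * 14 = 2*14 = 28
  bit 5 = 1: r = r^2 * 14 mod 47 = 28^2 * 14 = 32*14 = 25
  -> s = B^a = 25

Answer: 20 14 25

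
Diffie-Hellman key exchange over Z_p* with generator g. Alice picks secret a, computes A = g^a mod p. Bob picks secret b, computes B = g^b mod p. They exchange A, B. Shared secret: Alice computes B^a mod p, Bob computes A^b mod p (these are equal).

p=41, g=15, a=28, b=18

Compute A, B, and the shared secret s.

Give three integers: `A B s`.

Answer: 23 2 10

Derivation:
A = 15^28 mod 41  (bits of 28 = 11100)
  bit 0 = 1: r = r^2 * 15 mod 41 = 1^2 * 15 = 1*15 = 15
  bit 1 = 1: r = r^2 * 15 mod 41 = 15^2 * 15 = 20*15 = 13
  bit 2 = 1: r = r^2 * 15 mod 41 = 13^2 * 15 = 5*15 = 34
  bit 3 = 0: r = r^2 mod 41 = 34^2 = 8
  bit 4 = 0: r = r^2 mod 41 = 8^2 = 23
  -> A = 23
B = 15^18 mod 41  (bits of 18 = 10010)
  bit 0 = 1: r = r^2 * 15 mod 41 = 1^2 * 15 = 1*15 = 15
  bit 1 = 0: r = r^2 mod 41 = 15^2 = 20
  bit 2 = 0: r = r^2 mod 41 = 20^2 = 31
  bit 3 = 1: r = r^2 * 15 mod 41 = 31^2 * 15 = 18*15 = 24
  bit 4 = 0: r = r^2 mod 41 = 24^2 = 2
  -> B = 2
s = B^a = 2^28 mod 41  (bits of 28 = 11100)
  bit 0 = 1: r = r^2 * 2 mod 41 = 1^2 * 2 = 1*2 = 2
  bit 1 = 1: r = r^2 * 2 mod 41 = 2^2 * 2 = 4*2 = 8
  bit 2 = 1: r = r^2 * 2 mod 41 = 8^2 * 2 = 23*2 = 5
  bit 3 = 0: r = r^2 mod 41 = 5^2 = 25
  bit 4 = 0: r = r^2 mod 41 = 25^2 = 10
  -> s = B^a = 10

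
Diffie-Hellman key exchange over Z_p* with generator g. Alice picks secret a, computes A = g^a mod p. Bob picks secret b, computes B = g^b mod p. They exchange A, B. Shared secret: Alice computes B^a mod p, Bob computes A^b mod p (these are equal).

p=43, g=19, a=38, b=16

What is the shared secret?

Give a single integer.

A = 19^38 mod 43  (bits of 38 = 100110)
  bit 0 = 1: r = r^2 * 19 mod 43 = 1^2 * 19 = 1*19 = 19
  bit 1 = 0: r = r^2 mod 43 = 19^2 = 17
  bit 2 = 0: r = r^2 mod 43 = 17^2 = 31
  bit 3 = 1: r = r^2 * 19 mod 43 = 31^2 * 19 = 15*19 = 27
  bit 4 = 1: r = r^2 * 19 mod 43 = 27^2 * 19 = 41*19 = 5
  bit 5 = 0: r = r^2 mod 43 = 5^2 = 25
  -> A = 25
B = 19^16 mod 43  (bits of 16 = 10000)
  bit 0 = 1: r = r^2 * 19 mod 43 = 1^2 * 19 = 1*19 = 19
  bit 1 = 0: r = r^2 mod 43 = 19^2 = 17
  bit 2 = 0: r = r^2 mod 43 = 17^2 = 31
  bit 3 = 0: r = r^2 mod 43 = 31^2 = 15
  bit 4 = 0: r = r^2 mod 43 = 15^2 = 10
  -> B = 10
s = B^a = 10^38 mod 43  (bits of 38 = 100110)
  bit 0 = 1: r = r^2 * 10 mod 43 = 1^2 * 10 = 1*10 = 10
  bit 1 = 0: r = r^2 mod 43 = 10^2 = 14
  bit 2 = 0: r = r^2 mod 43 = 14^2 = 24
  bit 3 = 1: r = r^2 * 10 mod 43 = 24^2 * 10 = 17*10 = 41
  bit 4 = 1: r = r^2 * 10 mod 43 = 41^2 * 10 = 4*10 = 40
  bit 5 = 0: r = r^2 mod 43 = 40^2 = 9
  -> s = B^a = 9

Answer: 9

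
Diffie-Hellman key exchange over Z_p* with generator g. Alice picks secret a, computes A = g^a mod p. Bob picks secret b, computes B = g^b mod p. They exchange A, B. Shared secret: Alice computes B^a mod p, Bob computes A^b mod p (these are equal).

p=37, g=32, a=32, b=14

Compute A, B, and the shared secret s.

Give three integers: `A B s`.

A = 32^32 mod 37  (bits of 32 = 100000)
  bit 0 = 1: r = r^2 * 32 mod 37 = 1^2 * 32 = 1*32 = 32
  bit 1 = 0: r = r^2 mod 37 = 32^2 = 25
  bit 2 = 0: r = r^2 mod 37 = 25^2 = 33
  bit 3 = 0: r = r^2 mod 37 = 33^2 = 16
  bit 4 = 0: r = r^2 mod 37 = 16^2 = 34
  bit 5 = 0: r = r^2 mod 37 = 34^2 = 9
  -> A = 9
B = 32^14 mod 37  (bits of 14 = 1110)
  bit 0 = 1: r = r^2 * 32 mod 37 = 1^2 * 32 = 1*32 = 32
  bit 1 = 1: r = r^2 * 32 mod 37 = 32^2 * 32 = 25*32 = 23
  bit 2 = 1: r = r^2 * 32 mod 37 = 23^2 * 32 = 11*32 = 19
  bit 3 = 0: r = r^2 mod 37 = 19^2 = 28
  -> B = 28
s = B^a = 28^32 mod 37  (bits of 32 = 100000)
  bit 0 = 1: r = r^2 * 28 mod 37 = 1^2 * 28 = 1*28 = 28
  bit 1 = 0: r = r^2 mod 37 = 28^2 = 7
  bit 2 = 0: r = r^2 mod 37 = 7^2 = 12
  bit 3 = 0: r = r^2 mod 37 = 12^2 = 33
  bit 4 = 0: r = r^2 mod 37 = 33^2 = 16
  bit 5 = 0: r = r^2 mod 37 = 16^2 = 34
  -> s = B^a = 34

Answer: 9 28 34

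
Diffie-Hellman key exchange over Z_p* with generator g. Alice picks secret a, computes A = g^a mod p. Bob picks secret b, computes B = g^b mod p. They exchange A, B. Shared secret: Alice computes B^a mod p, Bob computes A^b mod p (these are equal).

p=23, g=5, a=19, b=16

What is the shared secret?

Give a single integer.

A = 5^19 mod 23  (bits of 19 = 10011)
  bit 0 = 1: r = r^2 * 5 mod 23 = 1^2 * 5 = 1*5 = 5
  bit 1 = 0: r = r^2 mod 23 = 5^2 = 2
  bit 2 = 0: r = r^2 mod 23 = 2^2 = 4
  bit 3 = 1: r = r^2 * 5 mod 23 = 4^2 * 5 = 16*5 = 11
  bit 4 = 1: r = r^2 * 5 mod 23 = 11^2 * 5 = 6*5 = 7
  -> A = 7
B = 5^16 mod 23  (bits of 16 = 10000)
  bit 0 = 1: r = r^2 * 5 mod 23 = 1^2 * 5 = 1*5 = 5
  bit 1 = 0: r = r^2 mod 23 = 5^2 = 2
  bit 2 = 0: r = r^2 mod 23 = 2^2 = 4
  bit 3 = 0: r = r^2 mod 23 = 4^2 = 16
  bit 4 = 0: r = r^2 mod 23 = 16^2 = 3
  -> B = 3
s = B^a = 3^19 mod 23  (bits of 19 = 10011)
  bit 0 = 1: r = r^2 * 3 mod 23 = 1^2 * 3 = 1*3 = 3
  bit 1 = 0: r = r^2 mod 23 = 3^2 = 9
  bit 2 = 0: r = r^2 mod 23 = 9^2 = 12
  bit 3 = 1: r = r^2 * 3 mod 23 = 12^2 * 3 = 6*3 = 18
  bit 4 = 1: r = r^2 * 3 mod 23 = 18^2 * 3 = 2*3 = 6
  -> s = B^a = 6

Answer: 6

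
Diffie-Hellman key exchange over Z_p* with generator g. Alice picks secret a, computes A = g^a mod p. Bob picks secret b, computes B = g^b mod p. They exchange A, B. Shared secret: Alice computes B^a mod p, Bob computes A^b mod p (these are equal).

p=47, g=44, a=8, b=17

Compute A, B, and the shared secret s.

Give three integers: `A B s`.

Answer: 28 45 21

Derivation:
A = 44^8 mod 47  (bits of 8 = 1000)
  bit 0 = 1: r = r^2 * 44 mod 47 = 1^2 * 44 = 1*44 = 44
  bit 1 = 0: r = r^2 mod 47 = 44^2 = 9
  bit 2 = 0: r = r^2 mod 47 = 9^2 = 34
  bit 3 = 0: r = r^2 mod 47 = 34^2 = 28
  -> A = 28
B = 44^17 mod 47  (bits of 17 = 10001)
  bit 0 = 1: r = r^2 * 44 mod 47 = 1^2 * 44 = 1*44 = 44
  bit 1 = 0: r = r^2 mod 47 = 44^2 = 9
  bit 2 = 0: r = r^2 mod 47 = 9^2 = 34
  bit 3 = 0: r = r^2 mod 47 = 34^2 = 28
  bit 4 = 1: r = r^2 * 44 mod 47 = 28^2 * 44 = 32*44 = 45
  -> B = 45
s = B^a = 45^8 mod 47  (bits of 8 = 1000)
  bit 0 = 1: r = r^2 * 45 mod 47 = 1^2 * 45 = 1*45 = 45
  bit 1 = 0: r = r^2 mod 47 = 45^2 = 4
  bit 2 = 0: r = r^2 mod 47 = 4^2 = 16
  bit 3 = 0: r = r^2 mod 47 = 16^2 = 21
  -> s = B^a = 21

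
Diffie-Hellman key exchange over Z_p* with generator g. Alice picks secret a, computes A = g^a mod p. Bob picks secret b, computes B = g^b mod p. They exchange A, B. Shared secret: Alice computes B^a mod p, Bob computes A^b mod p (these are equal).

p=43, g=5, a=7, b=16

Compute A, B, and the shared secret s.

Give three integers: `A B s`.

Answer: 37 40 6

Derivation:
A = 5^7 mod 43  (bits of 7 = 111)
  bit 0 = 1: r = r^2 * 5 mod 43 = 1^2 * 5 = 1*5 = 5
  bit 1 = 1: r = r^2 * 5 mod 43 = 5^2 * 5 = 25*5 = 39
  bit 2 = 1: r = r^2 * 5 mod 43 = 39^2 * 5 = 16*5 = 37
  -> A = 37
B = 5^16 mod 43  (bits of 16 = 10000)
  bit 0 = 1: r = r^2 * 5 mod 43 = 1^2 * 5 = 1*5 = 5
  bit 1 = 0: r = r^2 mod 43 = 5^2 = 25
  bit 2 = 0: r = r^2 mod 43 = 25^2 = 23
  bit 3 = 0: r = r^2 mod 43 = 23^2 = 13
  bit 4 = 0: r = r^2 mod 43 = 13^2 = 40
  -> B = 40
s = B^a = 40^7 mod 43  (bits of 7 = 111)
  bit 0 = 1: r = r^2 * 40 mod 43 = 1^2 * 40 = 1*40 = 40
  bit 1 = 1: r = r^2 * 40 mod 43 = 40^2 * 40 = 9*40 = 16
  bit 2 = 1: r = r^2 * 40 mod 43 = 16^2 * 40 = 41*40 = 6
  -> s = B^a = 6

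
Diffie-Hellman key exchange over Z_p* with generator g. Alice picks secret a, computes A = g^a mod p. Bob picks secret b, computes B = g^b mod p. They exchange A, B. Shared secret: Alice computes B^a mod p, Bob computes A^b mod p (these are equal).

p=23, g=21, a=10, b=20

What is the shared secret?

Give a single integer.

A = 21^10 mod 23  (bits of 10 = 1010)
  bit 0 = 1: r = r^2 * 21 mod 23 = 1^2 * 21 = 1*21 = 21
  bit 1 = 0: r = r^2 mod 23 = 21^2 = 4
  bit 2 = 1: r = r^2 * 21 mod 23 = 4^2 * 21 = 16*21 = 14
  bit 3 = 0: r = r^2 mod 23 = 14^2 = 12
  -> A = 12
B = 21^20 mod 23  (bits of 20 = 10100)
  bit 0 = 1: r = r^2 * 21 mod 23 = 1^2 * 21 = 1*21 = 21
  bit 1 = 0: r = r^2 mod 23 = 21^2 = 4
  bit 2 = 1: r = r^2 * 21 mod 23 = 4^2 * 21 = 16*21 = 14
  bit 3 = 0: r = r^2 mod 23 = 14^2 = 12
  bit 4 = 0: r = r^2 mod 23 = 12^2 = 6
  -> B = 6
s = B^a = 6^10 mod 23  (bits of 10 = 1010)
  bit 0 = 1: r = r^2 * 6 mod 23 = 1^2 * 6 = 1*6 = 6
  bit 1 = 0: r = r^2 mod 23 = 6^2 = 13
  bit 2 = 1: r = r^2 * 6 mod 23 = 13^2 * 6 = 8*6 = 2
  bit 3 = 0: r = r^2 mod 23 = 2^2 = 4
  -> s = B^a = 4

Answer: 4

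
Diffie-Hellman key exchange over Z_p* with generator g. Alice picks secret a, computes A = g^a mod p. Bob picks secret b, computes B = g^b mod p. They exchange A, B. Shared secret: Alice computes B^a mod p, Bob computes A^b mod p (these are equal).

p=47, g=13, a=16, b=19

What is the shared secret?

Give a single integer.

Answer: 7

Derivation:
A = 13^16 mod 47  (bits of 16 = 10000)
  bit 0 = 1: r = r^2 * 13 mod 47 = 1^2 * 13 = 1*13 = 13
  bit 1 = 0: r = r^2 mod 47 = 13^2 = 28
  bit 2 = 0: r = r^2 mod 47 = 28^2 = 32
  bit 3 = 0: r = r^2 mod 47 = 32^2 = 37
  bit 4 = 0: r = r^2 mod 47 = 37^2 = 6
  -> A = 6
B = 13^19 mod 47  (bits of 19 = 10011)
  bit 0 = 1: r = r^2 * 13 mod 47 = 1^2 * 13 = 1*13 = 13
  bit 1 = 0: r = r^2 mod 47 = 13^2 = 28
  bit 2 = 0: r = r^2 mod 47 = 28^2 = 32
  bit 3 = 1: r = r^2 * 13 mod 47 = 32^2 * 13 = 37*13 = 11
  bit 4 = 1: r = r^2 * 13 mod 47 = 11^2 * 13 = 27*13 = 22
  -> B = 22
s = B^a = 22^16 mod 47  (bits of 16 = 10000)
  bit 0 = 1: r = r^2 * 22 mod 47 = 1^2 * 22 = 1*22 = 22
  bit 1 = 0: r = r^2 mod 47 = 22^2 = 14
  bit 2 = 0: r = r^2 mod 47 = 14^2 = 8
  bit 3 = 0: r = r^2 mod 47 = 8^2 = 17
  bit 4 = 0: r = r^2 mod 47 = 17^2 = 7
  -> s = B^a = 7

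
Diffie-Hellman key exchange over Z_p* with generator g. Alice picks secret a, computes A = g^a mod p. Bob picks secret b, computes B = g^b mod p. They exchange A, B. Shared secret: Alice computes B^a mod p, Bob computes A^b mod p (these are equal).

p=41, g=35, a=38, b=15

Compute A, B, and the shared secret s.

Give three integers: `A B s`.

A = 35^38 mod 41  (bits of 38 = 100110)
  bit 0 = 1: r = r^2 * 35 mod 41 = 1^2 * 35 = 1*35 = 35
  bit 1 = 0: r = r^2 mod 41 = 35^2 = 36
  bit 2 = 0: r = r^2 mod 41 = 36^2 = 25
  bit 3 = 1: r = r^2 * 35 mod 41 = 25^2 * 35 = 10*35 = 22
  bit 4 = 1: r = r^2 * 35 mod 41 = 22^2 * 35 = 33*35 = 7
  bit 5 = 0: r = r^2 mod 41 = 7^2 = 8
  -> A = 8
B = 35^15 mod 41  (bits of 15 = 1111)
  bit 0 = 1: r = r^2 * 35 mod 41 = 1^2 * 35 = 1*35 = 35
  bit 1 = 1: r = r^2 * 35 mod 41 = 35^2 * 35 = 36*35 = 30
  bit 2 = 1: r = r^2 * 35 mod 41 = 30^2 * 35 = 39*35 = 12
  bit 3 = 1: r = r^2 * 35 mod 41 = 12^2 * 35 = 21*35 = 38
  -> B = 38
s = B^a = 38^38 mod 41  (bits of 38 = 100110)
  bit 0 = 1: r = r^2 * 38 mod 41 = 1^2 * 38 = 1*38 = 38
  bit 1 = 0: r = r^2 mod 41 = 38^2 = 9
  bit 2 = 0: r = r^2 mod 41 = 9^2 = 40
  bit 3 = 1: r = r^2 * 38 mod 41 = 40^2 * 38 = 1*38 = 38
  bit 4 = 1: r = r^2 * 38 mod 41 = 38^2 * 38 = 9*38 = 14
  bit 5 = 0: r = r^2 mod 41 = 14^2 = 32
  -> s = B^a = 32

Answer: 8 38 32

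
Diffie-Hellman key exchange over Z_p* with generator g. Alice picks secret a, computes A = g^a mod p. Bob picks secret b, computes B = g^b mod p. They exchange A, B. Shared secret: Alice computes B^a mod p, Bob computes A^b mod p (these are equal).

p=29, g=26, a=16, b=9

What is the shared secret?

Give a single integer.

A = 26^16 mod 29  (bits of 16 = 10000)
  bit 0 = 1: r = r^2 * 26 mod 29 = 1^2 * 26 = 1*26 = 26
  bit 1 = 0: r = r^2 mod 29 = 26^2 = 9
  bit 2 = 0: r = r^2 mod 29 = 9^2 = 23
  bit 3 = 0: r = r^2 mod 29 = 23^2 = 7
  bit 4 = 0: r = r^2 mod 29 = 7^2 = 20
  -> A = 20
B = 26^9 mod 29  (bits of 9 = 1001)
  bit 0 = 1: r = r^2 * 26 mod 29 = 1^2 * 26 = 1*26 = 26
  bit 1 = 0: r = r^2 mod 29 = 26^2 = 9
  bit 2 = 0: r = r^2 mod 29 = 9^2 = 23
  bit 3 = 1: r = r^2 * 26 mod 29 = 23^2 * 26 = 7*26 = 8
  -> B = 8
s = B^a = 8^16 mod 29  (bits of 16 = 10000)
  bit 0 = 1: r = r^2 * 8 mod 29 = 1^2 * 8 = 1*8 = 8
  bit 1 = 0: r = r^2 mod 29 = 8^2 = 6
  bit 2 = 0: r = r^2 mod 29 = 6^2 = 7
  bit 3 = 0: r = r^2 mod 29 = 7^2 = 20
  bit 4 = 0: r = r^2 mod 29 = 20^2 = 23
  -> s = B^a = 23

Answer: 23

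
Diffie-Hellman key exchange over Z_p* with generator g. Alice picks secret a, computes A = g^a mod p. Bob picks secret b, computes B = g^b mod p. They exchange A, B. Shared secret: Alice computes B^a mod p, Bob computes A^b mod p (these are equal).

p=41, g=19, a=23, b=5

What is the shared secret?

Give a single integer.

Answer: 38

Derivation:
A = 19^23 mod 41  (bits of 23 = 10111)
  bit 0 = 1: r = r^2 * 19 mod 41 = 1^2 * 19 = 1*19 = 19
  bit 1 = 0: r = r^2 mod 41 = 19^2 = 33
  bit 2 = 1: r = r^2 * 19 mod 41 = 33^2 * 19 = 23*19 = 27
  bit 3 = 1: r = r^2 * 19 mod 41 = 27^2 * 19 = 32*19 = 34
  bit 4 = 1: r = r^2 * 19 mod 41 = 34^2 * 19 = 8*19 = 29
  -> A = 29
B = 19^5 mod 41  (bits of 5 = 101)
  bit 0 = 1: r = r^2 * 19 mod 41 = 1^2 * 19 = 1*19 = 19
  bit 1 = 0: r = r^2 mod 41 = 19^2 = 33
  bit 2 = 1: r = r^2 * 19 mod 41 = 33^2 * 19 = 23*19 = 27
  -> B = 27
s = B^a = 27^23 mod 41  (bits of 23 = 10111)
  bit 0 = 1: r = r^2 * 27 mod 41 = 1^2 * 27 = 1*27 = 27
  bit 1 = 0: r = r^2 mod 41 = 27^2 = 32
  bit 2 = 1: r = r^2 * 27 mod 41 = 32^2 * 27 = 40*27 = 14
  bit 3 = 1: r = r^2 * 27 mod 41 = 14^2 * 27 = 32*27 = 3
  bit 4 = 1: r = r^2 * 27 mod 41 = 3^2 * 27 = 9*27 = 38
  -> s = B^a = 38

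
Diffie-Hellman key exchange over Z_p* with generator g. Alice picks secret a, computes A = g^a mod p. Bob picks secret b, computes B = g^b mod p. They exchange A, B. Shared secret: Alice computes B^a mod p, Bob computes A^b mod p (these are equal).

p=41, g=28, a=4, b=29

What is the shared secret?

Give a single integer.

Answer: 23

Derivation:
A = 28^4 mod 41  (bits of 4 = 100)
  bit 0 = 1: r = r^2 * 28 mod 41 = 1^2 * 28 = 1*28 = 28
  bit 1 = 0: r = r^2 mod 41 = 28^2 = 5
  bit 2 = 0: r = r^2 mod 41 = 5^2 = 25
  -> A = 25
B = 28^29 mod 41  (bits of 29 = 11101)
  bit 0 = 1: r = r^2 * 28 mod 41 = 1^2 * 28 = 1*28 = 28
  bit 1 = 1: r = r^2 * 28 mod 41 = 28^2 * 28 = 5*28 = 17
  bit 2 = 1: r = r^2 * 28 mod 41 = 17^2 * 28 = 2*28 = 15
  bit 3 = 0: r = r^2 mod 41 = 15^2 = 20
  bit 4 = 1: r = r^2 * 28 mod 41 = 20^2 * 28 = 31*28 = 7
  -> B = 7
s = B^a = 7^4 mod 41  (bits of 4 = 100)
  bit 0 = 1: r = r^2 * 7 mod 41 = 1^2 * 7 = 1*7 = 7
  bit 1 = 0: r = r^2 mod 41 = 7^2 = 8
  bit 2 = 0: r = r^2 mod 41 = 8^2 = 23
  -> s = B^a = 23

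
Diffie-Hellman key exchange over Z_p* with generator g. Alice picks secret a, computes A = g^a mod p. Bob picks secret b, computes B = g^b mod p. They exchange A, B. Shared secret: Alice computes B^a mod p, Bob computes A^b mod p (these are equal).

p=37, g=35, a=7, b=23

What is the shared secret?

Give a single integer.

A = 35^7 mod 37  (bits of 7 = 111)
  bit 0 = 1: r = r^2 * 35 mod 37 = 1^2 * 35 = 1*35 = 35
  bit 1 = 1: r = r^2 * 35 mod 37 = 35^2 * 35 = 4*35 = 29
  bit 2 = 1: r = r^2 * 35 mod 37 = 29^2 * 35 = 27*35 = 20
  -> A = 20
B = 35^23 mod 37  (bits of 23 = 10111)
  bit 0 = 1: r = r^2 * 35 mod 37 = 1^2 * 35 = 1*35 = 35
  bit 1 = 0: r = r^2 mod 37 = 35^2 = 4
  bit 2 = 1: r = r^2 * 35 mod 37 = 4^2 * 35 = 16*35 = 5
  bit 3 = 1: r = r^2 * 35 mod 37 = 5^2 * 35 = 25*35 = 24
  bit 4 = 1: r = r^2 * 35 mod 37 = 24^2 * 35 = 21*35 = 32
  -> B = 32
s = B^a = 32^7 mod 37  (bits of 7 = 111)
  bit 0 = 1: r = r^2 * 32 mod 37 = 1^2 * 32 = 1*32 = 32
  bit 1 = 1: r = r^2 * 32 mod 37 = 32^2 * 32 = 25*32 = 23
  bit 2 = 1: r = r^2 * 32 mod 37 = 23^2 * 32 = 11*32 = 19
  -> s = B^a = 19

Answer: 19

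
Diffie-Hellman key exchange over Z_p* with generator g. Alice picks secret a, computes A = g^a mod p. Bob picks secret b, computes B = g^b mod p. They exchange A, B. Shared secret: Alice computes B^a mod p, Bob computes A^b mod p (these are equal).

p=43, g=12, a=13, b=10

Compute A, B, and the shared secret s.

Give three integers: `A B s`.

Answer: 3 38 10

Derivation:
A = 12^13 mod 43  (bits of 13 = 1101)
  bit 0 = 1: r = r^2 * 12 mod 43 = 1^2 * 12 = 1*12 = 12
  bit 1 = 1: r = r^2 * 12 mod 43 = 12^2 * 12 = 15*12 = 8
  bit 2 = 0: r = r^2 mod 43 = 8^2 = 21
  bit 3 = 1: r = r^2 * 12 mod 43 = 21^2 * 12 = 11*12 = 3
  -> A = 3
B = 12^10 mod 43  (bits of 10 = 1010)
  bit 0 = 1: r = r^2 * 12 mod 43 = 1^2 * 12 = 1*12 = 12
  bit 1 = 0: r = r^2 mod 43 = 12^2 = 15
  bit 2 = 1: r = r^2 * 12 mod 43 = 15^2 * 12 = 10*12 = 34
  bit 3 = 0: r = r^2 mod 43 = 34^2 = 38
  -> B = 38
s = B^a = 38^13 mod 43  (bits of 13 = 1101)
  bit 0 = 1: r = r^2 * 38 mod 43 = 1^2 * 38 = 1*38 = 38
  bit 1 = 1: r = r^2 * 38 mod 43 = 38^2 * 38 = 25*38 = 4
  bit 2 = 0: r = r^2 mod 43 = 4^2 = 16
  bit 3 = 1: r = r^2 * 38 mod 43 = 16^2 * 38 = 41*38 = 10
  -> s = B^a = 10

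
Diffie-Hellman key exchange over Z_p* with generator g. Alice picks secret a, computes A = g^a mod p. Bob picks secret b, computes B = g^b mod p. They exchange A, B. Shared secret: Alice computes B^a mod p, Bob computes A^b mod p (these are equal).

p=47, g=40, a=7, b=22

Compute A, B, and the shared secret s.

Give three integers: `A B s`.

A = 40^7 mod 47  (bits of 7 = 111)
  bit 0 = 1: r = r^2 * 40 mod 47 = 1^2 * 40 = 1*40 = 40
  bit 1 = 1: r = r^2 * 40 mod 47 = 40^2 * 40 = 2*40 = 33
  bit 2 = 1: r = r^2 * 40 mod 47 = 33^2 * 40 = 8*40 = 38
  -> A = 38
B = 40^22 mod 47  (bits of 22 = 10110)
  bit 0 = 1: r = r^2 * 40 mod 47 = 1^2 * 40 = 1*40 = 40
  bit 1 = 0: r = r^2 mod 47 = 40^2 = 2
  bit 2 = 1: r = r^2 * 40 mod 47 = 2^2 * 40 = 4*40 = 19
  bit 3 = 1: r = r^2 * 40 mod 47 = 19^2 * 40 = 32*40 = 11
  bit 4 = 0: r = r^2 mod 47 = 11^2 = 27
  -> B = 27
s = B^a = 27^7 mod 47  (bits of 7 = 111)
  bit 0 = 1: r = r^2 * 27 mod 47 = 1^2 * 27 = 1*27 = 27
  bit 1 = 1: r = r^2 * 27 mod 47 = 27^2 * 27 = 24*27 = 37
  bit 2 = 1: r = r^2 * 27 mod 47 = 37^2 * 27 = 6*27 = 21
  -> s = B^a = 21

Answer: 38 27 21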